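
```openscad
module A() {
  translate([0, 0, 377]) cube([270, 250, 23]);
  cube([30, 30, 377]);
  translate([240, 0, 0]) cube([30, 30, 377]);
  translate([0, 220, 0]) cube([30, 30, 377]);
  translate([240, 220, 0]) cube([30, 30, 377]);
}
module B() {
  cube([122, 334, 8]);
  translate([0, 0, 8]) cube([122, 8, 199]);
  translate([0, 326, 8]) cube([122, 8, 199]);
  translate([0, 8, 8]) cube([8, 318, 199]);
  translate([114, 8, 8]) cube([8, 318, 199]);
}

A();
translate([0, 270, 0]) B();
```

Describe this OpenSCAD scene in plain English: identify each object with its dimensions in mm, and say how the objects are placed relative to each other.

A is a four-legged stool. The seat is 270×250 mm, 23 mm thick, top at z = 400 mm. It stands on four square legs, each 30×30 mm in cross-section, from z = 0 to the seat underside, each flush with a corner of the seat.

B is an open storage box with external size 122×334×207 mm and wall thickness 8 mm (the base is also 8 mm thick). The base covers the whole footprint; the four walls stand on the base, with the y-facing walls full-width and the x-facing walls fitting between their inner faces.

The open box is on the floor beside the stool on its +y side.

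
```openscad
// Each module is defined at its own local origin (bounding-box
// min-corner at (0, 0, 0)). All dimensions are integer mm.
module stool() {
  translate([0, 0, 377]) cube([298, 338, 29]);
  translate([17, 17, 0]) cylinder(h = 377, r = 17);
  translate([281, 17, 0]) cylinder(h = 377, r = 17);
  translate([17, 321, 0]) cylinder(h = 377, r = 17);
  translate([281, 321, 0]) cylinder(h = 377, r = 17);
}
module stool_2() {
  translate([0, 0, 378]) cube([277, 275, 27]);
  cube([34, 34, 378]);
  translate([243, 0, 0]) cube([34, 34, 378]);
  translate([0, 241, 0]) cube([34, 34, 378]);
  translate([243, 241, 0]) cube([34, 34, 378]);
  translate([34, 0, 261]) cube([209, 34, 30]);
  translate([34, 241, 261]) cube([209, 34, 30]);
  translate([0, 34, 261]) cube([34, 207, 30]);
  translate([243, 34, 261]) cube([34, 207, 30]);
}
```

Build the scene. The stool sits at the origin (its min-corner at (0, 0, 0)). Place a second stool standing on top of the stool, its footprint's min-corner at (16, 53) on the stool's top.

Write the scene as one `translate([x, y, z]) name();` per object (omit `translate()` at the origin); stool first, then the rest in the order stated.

stool();
translate([16, 53, 406]) stool_2();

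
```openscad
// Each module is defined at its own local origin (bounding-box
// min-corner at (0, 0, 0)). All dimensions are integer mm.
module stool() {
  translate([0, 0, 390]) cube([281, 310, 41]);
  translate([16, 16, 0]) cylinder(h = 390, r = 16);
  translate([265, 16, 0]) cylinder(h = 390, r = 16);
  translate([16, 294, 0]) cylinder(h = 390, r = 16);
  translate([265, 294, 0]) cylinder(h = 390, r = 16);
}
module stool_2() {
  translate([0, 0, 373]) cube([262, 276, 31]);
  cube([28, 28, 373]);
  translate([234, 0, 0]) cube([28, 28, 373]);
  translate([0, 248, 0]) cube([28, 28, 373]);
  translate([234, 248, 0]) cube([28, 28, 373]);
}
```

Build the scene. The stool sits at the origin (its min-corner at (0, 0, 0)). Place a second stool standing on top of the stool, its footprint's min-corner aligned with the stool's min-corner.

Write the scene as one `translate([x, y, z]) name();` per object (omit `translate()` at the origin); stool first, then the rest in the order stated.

stool();
translate([0, 0, 431]) stool_2();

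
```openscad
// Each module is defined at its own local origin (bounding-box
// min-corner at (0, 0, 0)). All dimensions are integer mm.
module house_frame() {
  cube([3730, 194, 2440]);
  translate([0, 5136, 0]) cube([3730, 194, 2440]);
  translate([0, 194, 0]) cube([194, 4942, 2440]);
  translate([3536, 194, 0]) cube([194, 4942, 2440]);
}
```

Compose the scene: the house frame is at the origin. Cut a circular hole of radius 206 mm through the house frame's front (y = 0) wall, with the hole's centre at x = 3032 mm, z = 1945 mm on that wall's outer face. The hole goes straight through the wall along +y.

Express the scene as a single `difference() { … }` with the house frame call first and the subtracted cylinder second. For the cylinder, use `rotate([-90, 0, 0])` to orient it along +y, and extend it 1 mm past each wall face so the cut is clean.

difference() {
  house_frame();
  translate([3032, -1, 1945]) rotate([-90, 0, 0]) cylinder(h = 196, r = 206);
}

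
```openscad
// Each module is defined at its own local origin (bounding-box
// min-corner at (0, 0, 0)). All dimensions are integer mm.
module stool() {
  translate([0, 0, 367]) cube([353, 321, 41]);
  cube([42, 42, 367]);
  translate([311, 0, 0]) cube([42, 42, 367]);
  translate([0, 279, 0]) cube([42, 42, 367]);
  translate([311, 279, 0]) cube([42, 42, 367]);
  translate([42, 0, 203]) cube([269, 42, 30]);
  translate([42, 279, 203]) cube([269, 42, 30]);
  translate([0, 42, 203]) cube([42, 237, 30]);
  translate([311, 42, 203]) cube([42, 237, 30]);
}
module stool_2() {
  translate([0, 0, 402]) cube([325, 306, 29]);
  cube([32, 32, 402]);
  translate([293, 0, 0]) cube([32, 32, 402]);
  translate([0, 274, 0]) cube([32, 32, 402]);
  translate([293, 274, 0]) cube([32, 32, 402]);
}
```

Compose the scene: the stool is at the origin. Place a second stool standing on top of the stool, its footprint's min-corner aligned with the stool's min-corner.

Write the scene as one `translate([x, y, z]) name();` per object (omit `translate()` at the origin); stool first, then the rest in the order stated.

stool();
translate([0, 0, 408]) stool_2();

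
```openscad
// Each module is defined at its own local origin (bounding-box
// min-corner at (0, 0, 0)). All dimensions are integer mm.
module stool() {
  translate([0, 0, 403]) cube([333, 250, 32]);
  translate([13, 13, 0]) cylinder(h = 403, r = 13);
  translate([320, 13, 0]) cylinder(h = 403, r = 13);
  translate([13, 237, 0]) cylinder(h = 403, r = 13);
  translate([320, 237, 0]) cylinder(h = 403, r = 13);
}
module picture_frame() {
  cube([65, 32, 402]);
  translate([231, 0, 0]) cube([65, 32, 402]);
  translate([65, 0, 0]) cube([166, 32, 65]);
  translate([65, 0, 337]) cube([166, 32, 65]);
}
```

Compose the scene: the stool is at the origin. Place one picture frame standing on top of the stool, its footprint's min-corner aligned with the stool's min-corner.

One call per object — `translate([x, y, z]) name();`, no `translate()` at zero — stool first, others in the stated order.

stool();
translate([0, 0, 435]) picture_frame();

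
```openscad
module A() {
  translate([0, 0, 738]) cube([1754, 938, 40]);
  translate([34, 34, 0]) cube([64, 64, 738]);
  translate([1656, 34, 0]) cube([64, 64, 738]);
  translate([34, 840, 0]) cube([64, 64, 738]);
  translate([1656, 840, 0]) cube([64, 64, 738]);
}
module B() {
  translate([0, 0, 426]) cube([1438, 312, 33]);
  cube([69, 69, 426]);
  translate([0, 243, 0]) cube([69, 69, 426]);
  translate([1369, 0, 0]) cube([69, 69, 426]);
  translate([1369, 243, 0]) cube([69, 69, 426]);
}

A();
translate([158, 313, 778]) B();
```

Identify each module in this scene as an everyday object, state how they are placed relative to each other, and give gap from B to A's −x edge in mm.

The bench's min-x is at 158; the table's min-x is 0; gap = 158 mm.

A is a table. B is a bench. The bench is on top of the table, centred. The gap from the bench to the table's −x edge is 158 mm.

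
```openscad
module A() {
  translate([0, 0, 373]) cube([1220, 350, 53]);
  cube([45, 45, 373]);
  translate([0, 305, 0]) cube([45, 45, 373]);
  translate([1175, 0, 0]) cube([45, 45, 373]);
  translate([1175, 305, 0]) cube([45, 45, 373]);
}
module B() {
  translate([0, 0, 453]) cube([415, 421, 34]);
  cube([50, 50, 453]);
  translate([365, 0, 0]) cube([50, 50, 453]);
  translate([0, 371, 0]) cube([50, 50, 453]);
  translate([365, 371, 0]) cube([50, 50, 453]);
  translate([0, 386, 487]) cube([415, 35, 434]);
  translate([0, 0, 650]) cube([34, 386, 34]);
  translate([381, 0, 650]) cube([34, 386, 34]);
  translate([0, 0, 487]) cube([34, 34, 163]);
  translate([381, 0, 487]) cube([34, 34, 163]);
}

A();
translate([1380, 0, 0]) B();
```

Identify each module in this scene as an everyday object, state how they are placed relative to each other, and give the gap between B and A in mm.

The chair's nearest face is 160 mm from the bench's +x face.

A is a bench. B is a chair. The chair is on the floor beside the bench on its +x side. The gap between the chair and the bench is 160 mm.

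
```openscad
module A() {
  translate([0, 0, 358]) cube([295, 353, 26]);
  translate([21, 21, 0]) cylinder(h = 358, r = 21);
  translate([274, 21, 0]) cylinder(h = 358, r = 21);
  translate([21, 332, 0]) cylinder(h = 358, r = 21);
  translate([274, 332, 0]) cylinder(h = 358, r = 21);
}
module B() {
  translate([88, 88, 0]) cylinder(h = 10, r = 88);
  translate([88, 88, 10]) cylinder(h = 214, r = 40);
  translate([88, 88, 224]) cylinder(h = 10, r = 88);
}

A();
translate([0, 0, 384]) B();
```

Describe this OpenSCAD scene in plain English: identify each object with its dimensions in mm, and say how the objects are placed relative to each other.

A is a simple wooden stool: a rectangular seat 295 mm (x) by 353 mm (y), 26 mm thick, top face at z = 384 mm, on four round legs, each 42 mm in diameter. The legs rest on z = 0, each leg's axis is inset half a diameter from the nearest pair of seat edges (so the leg's bounding box is flush with the corner).

B is a spool: two coaxial disc flanges of radius 88 mm and thickness 10 mm, joined by a core cylinder of radius 40 mm and height 214 mm. The lower flange rests on z = 0 and the three cylinders share a vertical axis.

The spool is on top of the stool.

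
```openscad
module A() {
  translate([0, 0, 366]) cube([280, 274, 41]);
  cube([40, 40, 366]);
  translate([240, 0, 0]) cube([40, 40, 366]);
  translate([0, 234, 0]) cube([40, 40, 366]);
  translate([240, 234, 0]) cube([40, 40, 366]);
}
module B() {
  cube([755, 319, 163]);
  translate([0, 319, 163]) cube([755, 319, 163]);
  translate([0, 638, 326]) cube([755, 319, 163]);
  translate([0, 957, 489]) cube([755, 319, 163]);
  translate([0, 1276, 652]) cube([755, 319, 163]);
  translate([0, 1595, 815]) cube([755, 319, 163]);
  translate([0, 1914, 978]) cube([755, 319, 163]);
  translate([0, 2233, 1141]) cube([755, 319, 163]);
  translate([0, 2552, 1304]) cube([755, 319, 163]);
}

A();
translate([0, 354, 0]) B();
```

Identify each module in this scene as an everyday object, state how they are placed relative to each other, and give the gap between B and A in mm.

A is a stool. B is a staircase. The staircase is on the floor beside the stool on its +y side. The gap between the staircase and the stool is 80 mm.

The staircase's nearest face is 80 mm from the stool's +y face.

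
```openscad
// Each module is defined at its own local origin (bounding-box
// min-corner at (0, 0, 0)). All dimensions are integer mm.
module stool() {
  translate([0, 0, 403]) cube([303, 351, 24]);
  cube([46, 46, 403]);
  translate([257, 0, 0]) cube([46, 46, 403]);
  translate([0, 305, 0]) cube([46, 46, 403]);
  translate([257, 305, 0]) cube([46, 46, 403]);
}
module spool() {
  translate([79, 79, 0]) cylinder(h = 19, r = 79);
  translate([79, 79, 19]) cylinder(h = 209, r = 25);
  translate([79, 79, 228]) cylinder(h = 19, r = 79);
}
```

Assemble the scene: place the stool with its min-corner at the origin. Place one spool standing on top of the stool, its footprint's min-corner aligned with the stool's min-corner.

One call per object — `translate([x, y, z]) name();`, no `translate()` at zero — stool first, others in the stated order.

stool();
translate([0, 0, 427]) spool();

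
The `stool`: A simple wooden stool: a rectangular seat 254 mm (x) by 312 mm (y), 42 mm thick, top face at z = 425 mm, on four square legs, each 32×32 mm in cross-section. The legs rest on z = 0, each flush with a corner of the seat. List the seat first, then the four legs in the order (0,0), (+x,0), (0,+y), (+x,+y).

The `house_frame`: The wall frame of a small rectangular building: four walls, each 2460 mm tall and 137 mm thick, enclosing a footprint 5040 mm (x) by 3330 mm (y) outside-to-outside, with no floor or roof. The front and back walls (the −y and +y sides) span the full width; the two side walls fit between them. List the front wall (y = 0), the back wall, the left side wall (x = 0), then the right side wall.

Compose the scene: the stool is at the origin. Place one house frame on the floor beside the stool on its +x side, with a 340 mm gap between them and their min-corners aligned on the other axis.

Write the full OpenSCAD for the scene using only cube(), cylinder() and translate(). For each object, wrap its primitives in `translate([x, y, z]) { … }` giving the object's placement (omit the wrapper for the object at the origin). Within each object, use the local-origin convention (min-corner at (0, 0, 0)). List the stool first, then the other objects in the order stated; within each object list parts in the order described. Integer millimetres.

translate([0, 0, 383]) cube([254, 312, 42]);
cube([32, 32, 383]);
translate([222, 0, 0]) cube([32, 32, 383]);
translate([0, 280, 0]) cube([32, 32, 383]);
translate([222, 280, 0]) cube([32, 32, 383]);
translate([594, 0, 0]) {
  cube([5040, 137, 2460]);
  translate([0, 3193, 0]) cube([5040, 137, 2460]);
  translate([0, 137, 0]) cube([137, 3056, 2460]);
  translate([4903, 137, 0]) cube([137, 3056, 2460]);
}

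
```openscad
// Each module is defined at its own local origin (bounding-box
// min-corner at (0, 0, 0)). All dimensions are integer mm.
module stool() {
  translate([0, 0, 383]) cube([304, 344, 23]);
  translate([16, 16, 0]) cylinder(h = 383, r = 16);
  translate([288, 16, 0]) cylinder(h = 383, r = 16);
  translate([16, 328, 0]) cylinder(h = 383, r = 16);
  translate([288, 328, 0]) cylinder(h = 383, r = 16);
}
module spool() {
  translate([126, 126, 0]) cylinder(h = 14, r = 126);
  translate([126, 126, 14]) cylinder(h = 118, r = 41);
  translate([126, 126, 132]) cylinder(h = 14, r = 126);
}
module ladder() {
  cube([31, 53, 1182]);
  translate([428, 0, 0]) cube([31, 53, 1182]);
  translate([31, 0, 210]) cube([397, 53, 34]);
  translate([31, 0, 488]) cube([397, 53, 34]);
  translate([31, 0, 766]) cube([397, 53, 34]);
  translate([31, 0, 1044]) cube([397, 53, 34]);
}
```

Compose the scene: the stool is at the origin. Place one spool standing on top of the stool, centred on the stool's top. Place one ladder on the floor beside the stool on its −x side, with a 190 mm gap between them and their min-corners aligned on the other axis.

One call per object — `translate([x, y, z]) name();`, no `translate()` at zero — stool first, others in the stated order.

stool();
translate([26, 46, 406]) spool();
translate([-649, 0, 0]) ladder();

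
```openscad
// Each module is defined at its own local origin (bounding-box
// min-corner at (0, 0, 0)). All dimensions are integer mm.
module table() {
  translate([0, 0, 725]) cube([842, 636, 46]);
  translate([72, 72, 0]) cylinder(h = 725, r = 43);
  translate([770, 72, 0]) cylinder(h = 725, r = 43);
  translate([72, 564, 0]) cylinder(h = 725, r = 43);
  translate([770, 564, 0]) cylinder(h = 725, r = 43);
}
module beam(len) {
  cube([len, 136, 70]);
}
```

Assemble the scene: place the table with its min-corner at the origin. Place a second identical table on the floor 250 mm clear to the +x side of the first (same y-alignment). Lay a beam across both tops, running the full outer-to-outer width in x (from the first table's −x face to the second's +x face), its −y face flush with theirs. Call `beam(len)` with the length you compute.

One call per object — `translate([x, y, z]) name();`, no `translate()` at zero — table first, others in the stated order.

table();
translate([1092, 0, 0]) table();
translate([0, 0, 771]) beam(1934);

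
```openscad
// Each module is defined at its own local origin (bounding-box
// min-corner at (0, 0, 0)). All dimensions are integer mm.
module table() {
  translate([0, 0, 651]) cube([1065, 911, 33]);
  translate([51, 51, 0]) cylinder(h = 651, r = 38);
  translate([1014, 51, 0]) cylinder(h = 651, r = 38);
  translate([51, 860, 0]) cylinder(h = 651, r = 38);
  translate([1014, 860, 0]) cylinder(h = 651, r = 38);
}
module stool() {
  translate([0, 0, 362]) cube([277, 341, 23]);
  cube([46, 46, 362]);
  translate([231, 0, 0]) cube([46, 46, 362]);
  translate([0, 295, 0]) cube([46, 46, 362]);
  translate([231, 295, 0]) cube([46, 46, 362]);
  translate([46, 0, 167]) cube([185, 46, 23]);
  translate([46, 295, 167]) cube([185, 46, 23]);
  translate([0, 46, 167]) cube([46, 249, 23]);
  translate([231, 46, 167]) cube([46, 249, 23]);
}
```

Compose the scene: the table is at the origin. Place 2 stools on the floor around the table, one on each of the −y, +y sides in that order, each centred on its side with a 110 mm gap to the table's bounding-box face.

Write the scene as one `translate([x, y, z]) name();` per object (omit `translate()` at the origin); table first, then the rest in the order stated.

table();
translate([394, -451, 0]) stool();
translate([394, 1021, 0]) stool();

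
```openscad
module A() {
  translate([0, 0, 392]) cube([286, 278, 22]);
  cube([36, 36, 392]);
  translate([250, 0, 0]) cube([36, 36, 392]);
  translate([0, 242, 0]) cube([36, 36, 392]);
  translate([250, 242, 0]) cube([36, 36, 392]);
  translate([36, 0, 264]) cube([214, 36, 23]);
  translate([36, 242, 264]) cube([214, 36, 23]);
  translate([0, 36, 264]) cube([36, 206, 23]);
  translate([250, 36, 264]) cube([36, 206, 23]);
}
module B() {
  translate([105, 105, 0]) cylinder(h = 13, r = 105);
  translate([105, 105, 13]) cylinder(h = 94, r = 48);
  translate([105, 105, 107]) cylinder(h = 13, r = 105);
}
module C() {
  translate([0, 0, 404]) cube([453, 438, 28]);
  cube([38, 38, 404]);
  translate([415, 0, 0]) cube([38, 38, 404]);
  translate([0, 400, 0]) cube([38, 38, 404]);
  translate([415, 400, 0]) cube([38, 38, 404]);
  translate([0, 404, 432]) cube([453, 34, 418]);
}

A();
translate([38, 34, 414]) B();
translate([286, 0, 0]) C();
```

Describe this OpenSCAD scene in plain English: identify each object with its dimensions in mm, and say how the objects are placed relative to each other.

A is a four-legged stool. The seat is a 286×278×22 mm slab whose top surface is at z = 414 mm; four square legs, each 36×36 mm in cross-section, run from the floor (z = 0) to the underside of the seat, each flush with a corner of the seat. Four stretchers, 36 mm wide and 23 mm tall, connect adjacent legs with their undersides at z = 264 mm, each running between the inner faces of the legs it joins and aligned with the legs' outer faces on the other axis.

B is a spool: two coaxial disc flanges of radius 105 mm and thickness 13 mm, joined by a core cylinder of radius 48 mm and height 94 mm. The lower flange rests on z = 0 and the three cylinders share a vertical axis.

C is a chair: 453×438 mm seat, 28 mm thick, top at z = 432 mm, on four 38 mm square corner legs flush with the seat edges. A 34 mm thick backrest slab spans the full seat width, extending 418 mm above the seat top, its back face flush with the seat's +y edge.

The spool is on top of the stool, centred. The chair is against the stool's +x side, with their −y faces flush.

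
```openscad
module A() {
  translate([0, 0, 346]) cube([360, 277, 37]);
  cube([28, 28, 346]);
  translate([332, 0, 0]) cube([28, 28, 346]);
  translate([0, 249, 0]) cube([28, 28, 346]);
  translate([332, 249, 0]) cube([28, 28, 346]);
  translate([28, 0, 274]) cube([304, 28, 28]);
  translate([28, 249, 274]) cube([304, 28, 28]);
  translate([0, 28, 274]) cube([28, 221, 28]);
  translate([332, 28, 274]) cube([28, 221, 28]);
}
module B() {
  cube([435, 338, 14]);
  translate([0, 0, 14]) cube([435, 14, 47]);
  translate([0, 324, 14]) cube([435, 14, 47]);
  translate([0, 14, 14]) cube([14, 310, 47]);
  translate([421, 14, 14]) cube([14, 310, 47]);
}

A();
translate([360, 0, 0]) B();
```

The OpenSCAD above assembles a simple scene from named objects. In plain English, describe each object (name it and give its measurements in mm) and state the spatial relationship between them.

A is a four-legged stool. The seat is 360×277 mm, 37 mm thick, top at z = 383 mm. It stands on four square legs, each 28×28 mm in cross-section, from z = 0 to the seat underside, each flush with a corner of the seat. Four stretchers, 28 mm wide and 28 mm tall, connect adjacent legs with their undersides at z = 274 mm, each running between the inner faces of the legs it joins and aligned with the legs' outer faces on the other axis.

B is an open storage box with external size 435×338×61 mm and wall thickness 14 mm (the base is also 14 mm thick). The base covers the whole footprint; the four walls stand on the base, with the y-facing walls full-width and the x-facing walls fitting between their inner faces.

The open box is against the stool's +x side, with their −y faces flush.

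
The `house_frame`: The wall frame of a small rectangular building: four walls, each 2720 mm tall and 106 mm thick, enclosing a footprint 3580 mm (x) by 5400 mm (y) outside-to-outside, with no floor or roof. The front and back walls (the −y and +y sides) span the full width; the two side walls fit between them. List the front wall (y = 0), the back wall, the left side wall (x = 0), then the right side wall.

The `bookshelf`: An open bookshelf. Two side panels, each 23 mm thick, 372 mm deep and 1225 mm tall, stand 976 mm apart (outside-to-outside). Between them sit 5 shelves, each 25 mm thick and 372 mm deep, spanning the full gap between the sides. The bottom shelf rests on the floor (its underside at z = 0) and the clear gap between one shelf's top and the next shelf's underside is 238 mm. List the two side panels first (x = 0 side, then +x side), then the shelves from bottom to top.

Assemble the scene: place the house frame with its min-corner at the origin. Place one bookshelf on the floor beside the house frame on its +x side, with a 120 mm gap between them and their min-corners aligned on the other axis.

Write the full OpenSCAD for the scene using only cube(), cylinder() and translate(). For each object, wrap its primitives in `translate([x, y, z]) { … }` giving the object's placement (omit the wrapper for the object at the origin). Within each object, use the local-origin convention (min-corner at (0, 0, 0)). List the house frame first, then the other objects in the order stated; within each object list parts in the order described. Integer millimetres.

cube([3580, 106, 2720]);
translate([0, 5294, 0]) cube([3580, 106, 2720]);
translate([0, 106, 0]) cube([106, 5188, 2720]);
translate([3474, 106, 0]) cube([106, 5188, 2720]);
translate([3700, 0, 0]) {
  cube([23, 372, 1225]);
  translate([953, 0, 0]) cube([23, 372, 1225]);
  translate([23, 0, 0]) cube([930, 372, 25]);
  translate([23, 0, 263]) cube([930, 372, 25]);
  translate([23, 0, 526]) cube([930, 372, 25]);
  translate([23, 0, 789]) cube([930, 372, 25]);
  translate([23, 0, 1052]) cube([930, 372, 25]);
}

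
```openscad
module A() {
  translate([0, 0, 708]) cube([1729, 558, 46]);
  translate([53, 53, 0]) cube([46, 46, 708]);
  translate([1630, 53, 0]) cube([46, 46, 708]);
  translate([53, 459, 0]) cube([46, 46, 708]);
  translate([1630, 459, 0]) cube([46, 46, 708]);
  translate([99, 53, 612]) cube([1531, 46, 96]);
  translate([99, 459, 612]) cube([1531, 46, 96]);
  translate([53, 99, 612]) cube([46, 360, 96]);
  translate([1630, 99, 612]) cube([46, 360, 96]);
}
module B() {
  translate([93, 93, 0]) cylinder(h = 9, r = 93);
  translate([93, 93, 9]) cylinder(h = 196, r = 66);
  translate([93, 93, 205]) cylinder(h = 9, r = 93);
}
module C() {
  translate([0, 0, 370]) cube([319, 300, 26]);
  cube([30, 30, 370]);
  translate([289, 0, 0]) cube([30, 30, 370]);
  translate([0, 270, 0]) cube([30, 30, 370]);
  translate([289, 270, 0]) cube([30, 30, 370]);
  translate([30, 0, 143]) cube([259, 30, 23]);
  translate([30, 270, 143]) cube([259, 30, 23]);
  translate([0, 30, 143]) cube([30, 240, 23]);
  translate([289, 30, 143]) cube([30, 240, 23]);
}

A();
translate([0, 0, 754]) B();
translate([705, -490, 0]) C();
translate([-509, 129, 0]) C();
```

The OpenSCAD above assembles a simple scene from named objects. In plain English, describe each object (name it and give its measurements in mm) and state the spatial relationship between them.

A is a table with a 1729×558 mm rectangular top, 46 mm thick, top surface at z = 754 mm, supported by four 46×46 mm square legs, each inset 53 mm from the nearest pair of top edges, running from the floor. Four apron rails, 46 mm thick and 96 mm tall, run between adjacent legs with their top edges flush with the underside of the top and their outer faces flush with the legs' outer faces.

B is a spool: two coaxial disc flanges of radius 93 mm and thickness 9 mm, joined by a core cylinder of radius 66 mm and height 196 mm. The lower flange rests on z = 0 and the three cylinders share a vertical axis.

C is a four-legged stool. The seat is a 319×300×26 mm slab whose top surface is at z = 396 mm; four square legs, each 30×30 mm in cross-section, run from the floor (z = 0) to the underside of the seat, each flush with a corner of the seat. Four stretchers, 30 mm wide and 23 mm tall, connect adjacent legs with their undersides at z = 143 mm, each running between the inner faces of the legs it joins and aligned with the legs' outer faces on the other axis.

The spool is on top of the table. Two stools sit around the table at the −y, −x sides.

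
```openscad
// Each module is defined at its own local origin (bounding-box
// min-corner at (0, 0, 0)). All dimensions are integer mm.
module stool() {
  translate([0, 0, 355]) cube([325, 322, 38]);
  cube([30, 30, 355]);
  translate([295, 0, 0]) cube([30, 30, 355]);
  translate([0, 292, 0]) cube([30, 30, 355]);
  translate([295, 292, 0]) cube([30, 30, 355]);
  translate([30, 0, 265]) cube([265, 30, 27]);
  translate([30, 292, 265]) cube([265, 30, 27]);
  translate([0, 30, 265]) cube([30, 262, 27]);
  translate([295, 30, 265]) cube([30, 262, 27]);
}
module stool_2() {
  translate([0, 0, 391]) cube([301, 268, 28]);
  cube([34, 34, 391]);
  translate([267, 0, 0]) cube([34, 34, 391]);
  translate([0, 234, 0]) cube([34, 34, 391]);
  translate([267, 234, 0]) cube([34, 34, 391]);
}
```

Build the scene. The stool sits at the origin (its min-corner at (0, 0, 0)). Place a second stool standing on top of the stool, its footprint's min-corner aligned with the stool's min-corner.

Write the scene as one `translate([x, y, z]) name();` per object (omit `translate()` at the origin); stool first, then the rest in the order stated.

stool();
translate([0, 0, 393]) stool_2();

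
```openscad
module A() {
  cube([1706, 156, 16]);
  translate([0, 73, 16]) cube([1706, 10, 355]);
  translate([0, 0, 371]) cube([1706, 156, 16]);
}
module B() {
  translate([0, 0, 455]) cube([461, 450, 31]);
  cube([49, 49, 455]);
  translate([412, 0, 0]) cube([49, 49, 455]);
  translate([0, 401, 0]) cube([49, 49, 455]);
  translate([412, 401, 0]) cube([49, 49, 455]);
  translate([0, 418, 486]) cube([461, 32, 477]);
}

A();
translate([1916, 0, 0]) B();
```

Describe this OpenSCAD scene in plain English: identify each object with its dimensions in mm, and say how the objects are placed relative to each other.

A is an I-beam lying along x, 1706 mm long. Overall section height 387 mm. Two flanges 156 mm wide (y) and 16 mm thick, one on the floor and one at the top; a web 10 mm thick runs between them, centred on the flange width.

B is a chair: 461×450 mm seat, 31 mm thick, top at z = 486 mm, on four 49 mm square corner legs flush with the seat edges. A 32 mm thick backrest slab spans the full seat width, extending 477 mm above the seat top, its back face flush with the seat's +y edge.

The chair is on the floor beside the I-beam on its +x side.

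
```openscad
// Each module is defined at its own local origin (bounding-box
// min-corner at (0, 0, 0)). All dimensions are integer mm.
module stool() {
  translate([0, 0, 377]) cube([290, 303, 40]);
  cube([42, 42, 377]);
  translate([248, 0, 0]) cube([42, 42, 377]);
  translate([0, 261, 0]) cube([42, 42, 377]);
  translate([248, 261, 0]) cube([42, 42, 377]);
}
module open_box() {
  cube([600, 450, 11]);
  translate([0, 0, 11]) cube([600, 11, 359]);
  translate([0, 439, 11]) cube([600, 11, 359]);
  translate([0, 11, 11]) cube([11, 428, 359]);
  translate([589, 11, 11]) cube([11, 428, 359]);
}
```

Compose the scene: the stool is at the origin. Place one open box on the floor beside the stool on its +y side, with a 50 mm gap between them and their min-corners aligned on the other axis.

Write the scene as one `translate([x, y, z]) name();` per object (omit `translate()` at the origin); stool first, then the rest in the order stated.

stool();
translate([0, 353, 0]) open_box();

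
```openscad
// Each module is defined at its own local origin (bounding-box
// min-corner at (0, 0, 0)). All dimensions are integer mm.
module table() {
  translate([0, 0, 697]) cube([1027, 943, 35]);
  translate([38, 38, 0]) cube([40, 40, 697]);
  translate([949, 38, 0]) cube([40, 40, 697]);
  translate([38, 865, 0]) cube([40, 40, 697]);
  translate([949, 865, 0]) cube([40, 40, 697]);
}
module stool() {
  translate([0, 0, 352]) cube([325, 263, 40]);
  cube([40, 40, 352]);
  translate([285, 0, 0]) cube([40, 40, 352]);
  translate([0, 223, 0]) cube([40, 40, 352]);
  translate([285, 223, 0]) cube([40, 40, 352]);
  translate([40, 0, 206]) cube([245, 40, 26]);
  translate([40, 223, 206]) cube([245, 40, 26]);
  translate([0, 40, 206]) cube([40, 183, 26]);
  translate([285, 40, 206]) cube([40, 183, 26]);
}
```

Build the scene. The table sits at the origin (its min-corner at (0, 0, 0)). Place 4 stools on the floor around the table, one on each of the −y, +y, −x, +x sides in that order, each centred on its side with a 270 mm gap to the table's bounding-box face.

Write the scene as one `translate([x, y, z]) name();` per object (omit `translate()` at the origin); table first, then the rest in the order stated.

table();
translate([351, -533, 0]) stool();
translate([351, 1213, 0]) stool();
translate([-595, 340, 0]) stool();
translate([1297, 340, 0]) stool();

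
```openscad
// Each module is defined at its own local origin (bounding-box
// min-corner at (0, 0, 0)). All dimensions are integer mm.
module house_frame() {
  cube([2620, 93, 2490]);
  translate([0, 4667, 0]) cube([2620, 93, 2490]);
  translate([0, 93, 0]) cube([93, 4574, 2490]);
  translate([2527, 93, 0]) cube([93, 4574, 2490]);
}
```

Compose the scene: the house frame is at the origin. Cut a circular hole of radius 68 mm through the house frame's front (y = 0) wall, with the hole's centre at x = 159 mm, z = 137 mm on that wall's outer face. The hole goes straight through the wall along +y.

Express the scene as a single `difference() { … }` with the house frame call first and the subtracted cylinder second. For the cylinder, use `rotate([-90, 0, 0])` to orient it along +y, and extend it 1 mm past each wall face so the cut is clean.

difference() {
  house_frame();
  translate([159, -1, 137]) rotate([-90, 0, 0]) cylinder(h = 95, r = 68);
}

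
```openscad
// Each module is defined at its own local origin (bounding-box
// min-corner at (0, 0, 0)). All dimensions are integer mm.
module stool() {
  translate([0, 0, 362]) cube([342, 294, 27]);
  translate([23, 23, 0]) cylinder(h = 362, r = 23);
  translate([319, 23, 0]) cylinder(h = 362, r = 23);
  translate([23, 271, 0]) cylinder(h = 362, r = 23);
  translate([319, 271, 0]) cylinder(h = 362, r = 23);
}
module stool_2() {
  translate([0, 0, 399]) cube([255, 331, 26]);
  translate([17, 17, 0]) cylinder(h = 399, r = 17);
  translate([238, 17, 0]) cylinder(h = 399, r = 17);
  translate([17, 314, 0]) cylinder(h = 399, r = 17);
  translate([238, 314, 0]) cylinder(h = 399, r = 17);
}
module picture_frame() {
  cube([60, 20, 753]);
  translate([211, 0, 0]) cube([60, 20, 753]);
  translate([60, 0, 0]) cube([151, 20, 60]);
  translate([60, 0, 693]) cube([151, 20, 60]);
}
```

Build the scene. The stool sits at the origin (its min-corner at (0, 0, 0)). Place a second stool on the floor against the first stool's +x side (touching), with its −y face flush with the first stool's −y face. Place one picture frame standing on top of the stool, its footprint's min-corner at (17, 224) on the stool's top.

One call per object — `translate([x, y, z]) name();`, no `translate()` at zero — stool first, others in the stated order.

stool();
translate([342, 0, 0]) stool_2();
translate([17, 224, 389]) picture_frame();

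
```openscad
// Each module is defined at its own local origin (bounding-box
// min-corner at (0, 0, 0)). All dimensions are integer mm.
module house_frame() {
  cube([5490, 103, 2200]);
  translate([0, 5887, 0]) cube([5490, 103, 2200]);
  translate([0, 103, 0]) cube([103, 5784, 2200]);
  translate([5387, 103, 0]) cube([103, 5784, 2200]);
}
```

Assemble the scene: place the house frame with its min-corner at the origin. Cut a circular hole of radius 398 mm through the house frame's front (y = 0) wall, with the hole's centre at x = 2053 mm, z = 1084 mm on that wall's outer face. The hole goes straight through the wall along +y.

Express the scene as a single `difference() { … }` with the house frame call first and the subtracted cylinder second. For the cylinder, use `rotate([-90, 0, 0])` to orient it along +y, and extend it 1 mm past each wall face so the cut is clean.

difference() {
  house_frame();
  translate([2053, -1, 1084]) rotate([-90, 0, 0]) cylinder(h = 105, r = 398);
}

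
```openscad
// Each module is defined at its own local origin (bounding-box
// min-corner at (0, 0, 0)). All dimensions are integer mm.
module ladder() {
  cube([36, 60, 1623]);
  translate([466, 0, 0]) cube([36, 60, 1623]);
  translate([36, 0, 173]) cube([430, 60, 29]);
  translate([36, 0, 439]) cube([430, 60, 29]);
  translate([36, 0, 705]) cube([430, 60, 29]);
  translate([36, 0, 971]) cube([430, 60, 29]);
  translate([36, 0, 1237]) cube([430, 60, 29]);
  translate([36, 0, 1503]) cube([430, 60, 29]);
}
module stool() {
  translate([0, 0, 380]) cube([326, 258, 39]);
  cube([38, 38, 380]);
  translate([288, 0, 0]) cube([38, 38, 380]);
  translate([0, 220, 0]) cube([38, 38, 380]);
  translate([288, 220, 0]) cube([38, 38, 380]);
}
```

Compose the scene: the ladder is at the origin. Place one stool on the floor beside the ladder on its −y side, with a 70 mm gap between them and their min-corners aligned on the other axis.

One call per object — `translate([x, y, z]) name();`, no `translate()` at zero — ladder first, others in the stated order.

ladder();
translate([0, -328, 0]) stool();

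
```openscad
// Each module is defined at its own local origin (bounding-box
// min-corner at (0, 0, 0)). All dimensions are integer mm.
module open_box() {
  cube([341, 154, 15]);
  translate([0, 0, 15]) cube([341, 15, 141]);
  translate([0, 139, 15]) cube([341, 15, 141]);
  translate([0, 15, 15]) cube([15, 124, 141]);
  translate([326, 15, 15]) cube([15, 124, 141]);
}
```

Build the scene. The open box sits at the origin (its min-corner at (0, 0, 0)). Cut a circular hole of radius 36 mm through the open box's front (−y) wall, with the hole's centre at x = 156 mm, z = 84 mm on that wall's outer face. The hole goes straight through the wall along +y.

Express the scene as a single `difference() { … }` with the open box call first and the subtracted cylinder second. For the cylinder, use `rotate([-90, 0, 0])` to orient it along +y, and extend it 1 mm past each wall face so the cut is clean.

difference() {
  open_box();
  translate([156, -1, 84]) rotate([-90, 0, 0]) cylinder(h = 17, r = 36);
}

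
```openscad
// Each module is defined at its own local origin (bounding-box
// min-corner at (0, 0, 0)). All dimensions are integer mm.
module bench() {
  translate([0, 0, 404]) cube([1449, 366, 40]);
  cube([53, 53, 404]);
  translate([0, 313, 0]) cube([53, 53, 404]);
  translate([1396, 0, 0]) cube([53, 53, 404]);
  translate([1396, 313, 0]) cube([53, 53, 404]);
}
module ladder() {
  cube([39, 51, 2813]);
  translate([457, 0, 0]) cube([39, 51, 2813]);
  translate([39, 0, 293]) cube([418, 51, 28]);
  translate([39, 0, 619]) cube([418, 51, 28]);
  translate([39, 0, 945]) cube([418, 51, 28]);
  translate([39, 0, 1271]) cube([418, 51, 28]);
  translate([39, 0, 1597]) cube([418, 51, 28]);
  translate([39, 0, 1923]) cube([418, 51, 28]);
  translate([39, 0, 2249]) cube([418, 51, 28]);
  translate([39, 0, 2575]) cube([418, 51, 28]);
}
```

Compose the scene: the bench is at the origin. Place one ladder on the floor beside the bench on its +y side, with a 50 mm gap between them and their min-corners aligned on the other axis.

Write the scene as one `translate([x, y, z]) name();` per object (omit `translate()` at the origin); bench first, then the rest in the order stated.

bench();
translate([0, 416, 0]) ladder();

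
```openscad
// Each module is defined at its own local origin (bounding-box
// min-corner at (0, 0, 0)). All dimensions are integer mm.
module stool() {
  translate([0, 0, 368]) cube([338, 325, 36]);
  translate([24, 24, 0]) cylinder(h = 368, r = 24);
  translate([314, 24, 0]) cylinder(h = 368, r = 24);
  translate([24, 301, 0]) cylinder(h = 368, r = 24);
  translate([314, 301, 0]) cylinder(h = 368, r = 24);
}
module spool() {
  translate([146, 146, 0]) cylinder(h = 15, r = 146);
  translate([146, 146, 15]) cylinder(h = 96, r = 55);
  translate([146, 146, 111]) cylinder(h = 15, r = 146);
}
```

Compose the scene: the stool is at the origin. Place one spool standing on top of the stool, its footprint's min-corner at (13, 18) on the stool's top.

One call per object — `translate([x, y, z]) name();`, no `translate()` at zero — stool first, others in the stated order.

stool();
translate([13, 18, 404]) spool();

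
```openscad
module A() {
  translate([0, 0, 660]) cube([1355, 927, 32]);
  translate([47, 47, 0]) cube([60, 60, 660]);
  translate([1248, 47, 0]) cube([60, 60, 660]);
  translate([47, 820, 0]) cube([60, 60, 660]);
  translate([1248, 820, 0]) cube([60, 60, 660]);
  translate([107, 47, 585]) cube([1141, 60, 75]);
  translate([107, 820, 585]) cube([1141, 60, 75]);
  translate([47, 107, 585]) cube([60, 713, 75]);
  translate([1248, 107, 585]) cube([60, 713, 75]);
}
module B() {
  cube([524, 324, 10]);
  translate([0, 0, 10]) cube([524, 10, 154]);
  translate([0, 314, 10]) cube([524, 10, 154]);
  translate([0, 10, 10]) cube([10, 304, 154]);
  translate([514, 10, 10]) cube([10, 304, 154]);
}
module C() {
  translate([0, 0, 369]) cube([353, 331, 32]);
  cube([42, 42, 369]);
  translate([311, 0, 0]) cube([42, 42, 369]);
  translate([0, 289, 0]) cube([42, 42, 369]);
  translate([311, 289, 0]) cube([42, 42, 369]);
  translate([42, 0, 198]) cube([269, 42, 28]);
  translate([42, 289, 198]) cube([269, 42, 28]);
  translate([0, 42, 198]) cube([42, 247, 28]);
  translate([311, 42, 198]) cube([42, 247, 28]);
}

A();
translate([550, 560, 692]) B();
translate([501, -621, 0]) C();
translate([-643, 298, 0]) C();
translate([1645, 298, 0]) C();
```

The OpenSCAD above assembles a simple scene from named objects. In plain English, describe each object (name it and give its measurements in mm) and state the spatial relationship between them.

A is a rectangular dining table. The top is 1355×927×32 mm with its upper surface at z = 692 mm. It stands on four 60×60 mm square legs, each inset 47 mm from the nearest pair of top edges, running from the floor to the underside of the top. Four apron rails, 60 mm thick and 75 mm tall, run between adjacent legs with their top edges flush with the underside of the top and their outer faces flush with the legs' outer faces.

B is an open storage box with external size 524×324×164 mm and wall thickness 10 mm (the base is also 10 mm thick). The base covers the whole footprint; the four walls stand on the base, with the y-facing walls full-width and the x-facing walls fitting between their inner faces.

C is a four-legged stool. The seat is 353×331 mm, 32 mm thick, top at z = 401 mm. It stands on four square legs, each 42×42 mm in cross-section, from z = 0 to the seat underside, each flush with a corner of the seat. Four stretchers, 42 mm wide and 28 mm tall, connect adjacent legs with their undersides at z = 198 mm, each running between the inner faces of the legs it joins and aligned with the legs' outer faces on the other axis.

The open box is on top of the table. Three stools sit around the table at the −y, −x, +x sides.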